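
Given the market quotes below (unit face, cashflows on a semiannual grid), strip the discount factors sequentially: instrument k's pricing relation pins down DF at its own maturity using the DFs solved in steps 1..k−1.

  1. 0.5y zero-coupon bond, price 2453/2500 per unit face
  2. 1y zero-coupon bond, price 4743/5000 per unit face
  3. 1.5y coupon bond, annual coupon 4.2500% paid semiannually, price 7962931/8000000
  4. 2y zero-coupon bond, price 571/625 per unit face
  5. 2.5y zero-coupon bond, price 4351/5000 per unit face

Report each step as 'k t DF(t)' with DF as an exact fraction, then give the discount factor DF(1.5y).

1 1/2 2453/2500
2 1 4743/5000
3 3/2 1869/2000
4 2 571/625
5 5/2 4351/5000
DF(1.5y) = 1869/2000 ≈ 0.934500

step 1 [0.5y] zero: DF = P = 2453/2500 ≈ 0.981200
step 2 [1y] zero: DF = P = 4743/5000 ≈ 0.948600
step 3 [1.5y] bond c/2=17/800: DF=(7962931/8000000 − 17/800·(0.981200+0.948600))/(1+17/800) = 1869/2000 ≈ 0.934500
step 4 [2y] zero: DF = P = 571/625 ≈ 0.913600
step 5 [2.5y] zero: DF = P = 4351/5000 ≈ 0.870200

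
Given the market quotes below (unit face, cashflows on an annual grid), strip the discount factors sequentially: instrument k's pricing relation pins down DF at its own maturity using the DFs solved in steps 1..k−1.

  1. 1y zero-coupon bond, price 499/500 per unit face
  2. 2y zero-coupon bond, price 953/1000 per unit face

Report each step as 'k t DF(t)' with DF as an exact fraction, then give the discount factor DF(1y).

step 1 [1y] zero: DF = P = 499/500 ≈ 0.998000
step 2 [2y] zero: DF = P = 953/1000 ≈ 0.953000

1 1 499/500
2 2 953/1000
DF(1y) = 499/500 ≈ 0.998000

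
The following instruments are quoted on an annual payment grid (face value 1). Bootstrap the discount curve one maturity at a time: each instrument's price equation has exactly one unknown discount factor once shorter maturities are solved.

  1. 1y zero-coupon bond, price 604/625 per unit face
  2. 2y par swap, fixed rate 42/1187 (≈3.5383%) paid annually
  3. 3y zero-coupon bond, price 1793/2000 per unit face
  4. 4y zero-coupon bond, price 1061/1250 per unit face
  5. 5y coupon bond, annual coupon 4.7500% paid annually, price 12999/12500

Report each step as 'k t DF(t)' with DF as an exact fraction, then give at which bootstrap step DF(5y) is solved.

1 1 604/625
2 2 583/625
3 3 1793/2000
4 4 1061/1250
5 5 331/400
DF(5y) is solved at step 5

step 1 [1y] zero: DF = P = 604/625 ≈ 0.966400
step 2 [2y] swap r/1=42/1187: DF=(1 − 42/1187·(0.966400))/(1+42/1187) = 583/625 ≈ 0.932800
step 3 [3y] zero: DF = P = 1793/2000 ≈ 0.896500
step 4 [4y] zero: DF = P = 1061/1250 ≈ 0.848800
step 5 [5y] bond c/1=19/400: DF=(12999/12500 − 19/400·(0.966400+0.932800+0.896500+0.848800))/(1+19/400) = 331/400 ≈ 0.827500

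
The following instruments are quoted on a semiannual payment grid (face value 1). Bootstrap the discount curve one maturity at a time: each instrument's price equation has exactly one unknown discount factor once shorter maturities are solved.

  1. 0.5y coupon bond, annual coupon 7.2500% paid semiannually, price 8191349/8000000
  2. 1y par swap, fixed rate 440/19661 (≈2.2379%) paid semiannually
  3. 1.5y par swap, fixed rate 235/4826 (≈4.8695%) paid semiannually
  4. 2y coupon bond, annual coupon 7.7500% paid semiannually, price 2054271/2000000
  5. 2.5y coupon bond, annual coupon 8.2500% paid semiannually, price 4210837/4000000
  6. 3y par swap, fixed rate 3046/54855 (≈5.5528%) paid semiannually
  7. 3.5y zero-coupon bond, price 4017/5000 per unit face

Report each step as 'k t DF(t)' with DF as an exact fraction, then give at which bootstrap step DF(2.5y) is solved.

1 1/2 9881/10000
2 1 489/500
3 3/2 1859/2000
4 2 1101/1250
5 5/2 4307/5000
6 3 8477/10000
7 7/2 4017/5000
DF(2.5y) is solved at step 5

step 1 [0.5y] bond c/2=29/800: DF=(8191349/8000000 − 29/800·(0))/(1+29/800) = 9881/10000 ≈ 0.988100
step 2 [1y] swap r/2=220/19661: DF=(1 − 220/19661·(0.988100))/(1+220/19661) = 489/500 ≈ 0.978000
step 3 [1.5y] swap r/2=235/9652: DF=(1 − 235/9652·(0.988100+0.978000))/(1+235/9652) = 1859/2000 ≈ 0.929500
step 4 [2y] bond c/2=31/800: DF=(2054271/2000000 − 31/800·(0.988100+0.978000+0.929500))/(1+31/800) = 1101/1250 ≈ 0.880800
step 5 [2.5y] bond c/2=33/800: DF=(4210837/4000000 − 33/800·(0.988100+0.978000+0.929500+0.880800))/(1+33/800) = 4307/5000 ≈ 0.861400
step 6 [3y] swap r/2=1523/54855: DF=(1 − 1523/54855·(0.988100+0.978000+0.929500+0.880800+0.861400))/(1+1523/54855) = 8477/10000 ≈ 0.847700
step 7 [3.5y] zero: DF = P = 4017/5000 ≈ 0.803400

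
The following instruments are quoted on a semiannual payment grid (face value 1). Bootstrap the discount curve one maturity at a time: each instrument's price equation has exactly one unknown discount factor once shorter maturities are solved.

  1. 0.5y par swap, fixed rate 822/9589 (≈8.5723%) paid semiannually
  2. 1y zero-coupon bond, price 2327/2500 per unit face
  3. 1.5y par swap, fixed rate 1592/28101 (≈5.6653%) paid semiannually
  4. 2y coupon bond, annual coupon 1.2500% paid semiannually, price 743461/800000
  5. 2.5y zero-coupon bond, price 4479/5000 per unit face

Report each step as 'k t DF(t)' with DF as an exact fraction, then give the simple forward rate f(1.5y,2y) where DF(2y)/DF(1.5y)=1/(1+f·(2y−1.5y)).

1 1/2 9589/10000
2 1 2327/2500
3 3/2 2301/2500
4 2 9061/10000
5 5/2 4479/5000
f(1.5y,2y) = ((2301/2500)/(9061/10000) − 1)/(1/2) = 22/697 ≈ 3.1564%

step 1 [0.5y] swap r/2=411/9589: DF=(1 − 411/9589·(0))/(1+411/9589) = 9589/10000 ≈ 0.958900
step 2 [1y] zero: DF = P = 2327/2500 ≈ 0.930800
step 3 [1.5y] swap r/2=796/28101: DF=(1 − 796/28101·(0.958900+0.930800))/(1+796/28101) = 2301/2500 ≈ 0.920400
step 4 [2y] bond c/2=1/160: DF=(743461/800000 − 1/160·(0.958900+0.930800+0.920400))/(1+1/160) = 9061/10000 ≈ 0.906100
step 5 [2.5y] zero: DF = P = 4479/5000 ≈ 0.895800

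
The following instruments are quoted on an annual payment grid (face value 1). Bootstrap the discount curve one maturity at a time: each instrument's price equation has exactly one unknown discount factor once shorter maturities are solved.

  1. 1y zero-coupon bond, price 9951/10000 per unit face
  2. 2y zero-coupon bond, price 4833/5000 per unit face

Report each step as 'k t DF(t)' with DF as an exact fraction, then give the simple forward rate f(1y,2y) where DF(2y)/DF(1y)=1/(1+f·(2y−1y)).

step 1 [1y] zero: DF = P = 9951/10000 ≈ 0.995100
step 2 [2y] zero: DF = P = 4833/5000 ≈ 0.966600

1 1 9951/10000
2 2 4833/5000
f(1y,2y) = ((9951/10000)/(4833/5000) − 1)/(1) = 95/3222 ≈ 2.9485%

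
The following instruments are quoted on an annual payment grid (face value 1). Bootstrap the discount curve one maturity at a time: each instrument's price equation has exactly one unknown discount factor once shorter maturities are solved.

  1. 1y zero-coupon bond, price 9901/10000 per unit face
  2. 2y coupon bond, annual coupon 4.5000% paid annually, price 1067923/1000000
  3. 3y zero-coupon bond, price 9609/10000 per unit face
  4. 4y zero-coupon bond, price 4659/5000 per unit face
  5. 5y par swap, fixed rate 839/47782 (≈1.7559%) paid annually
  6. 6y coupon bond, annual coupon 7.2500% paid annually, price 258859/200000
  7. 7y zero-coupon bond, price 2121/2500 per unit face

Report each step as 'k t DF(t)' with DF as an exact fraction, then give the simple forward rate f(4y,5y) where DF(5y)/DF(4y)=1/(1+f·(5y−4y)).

step 1 [1y] zero: DF = P = 9901/10000 ≈ 0.990100
step 2 [2y] bond c/1=9/200: DF=(1067923/1000000 − 9/200·(0.990100))/(1+9/200) = 9793/10000 ≈ 0.979300
step 3 [3y] zero: DF = P = 9609/10000 ≈ 0.960900
step 4 [4y] zero: DF = P = 4659/5000 ≈ 0.931800
step 5 [5y] swap r/1=839/47782: DF=(1 − 839/47782·(0.990100+0.979300+0.960900+0.931800))/(1+839/47782) = 9161/10000 ≈ 0.916100
step 6 [6y] bond c/1=29/400: DF=(258859/200000 − 29/400·(0.990100+0.979300+0.960900+0.931800+0.916100))/(1+29/400) = 4419/5000 ≈ 0.883800
step 7 [7y] zero: DF = P = 2121/2500 ≈ 0.848400

1 1 9901/10000
2 2 9793/10000
3 3 9609/10000
4 4 4659/5000
5 5 9161/10000
6 6 4419/5000
7 7 2121/2500
f(4y,5y) = ((4659/5000)/(9161/10000) − 1)/(1) = 157/9161 ≈ 1.7138%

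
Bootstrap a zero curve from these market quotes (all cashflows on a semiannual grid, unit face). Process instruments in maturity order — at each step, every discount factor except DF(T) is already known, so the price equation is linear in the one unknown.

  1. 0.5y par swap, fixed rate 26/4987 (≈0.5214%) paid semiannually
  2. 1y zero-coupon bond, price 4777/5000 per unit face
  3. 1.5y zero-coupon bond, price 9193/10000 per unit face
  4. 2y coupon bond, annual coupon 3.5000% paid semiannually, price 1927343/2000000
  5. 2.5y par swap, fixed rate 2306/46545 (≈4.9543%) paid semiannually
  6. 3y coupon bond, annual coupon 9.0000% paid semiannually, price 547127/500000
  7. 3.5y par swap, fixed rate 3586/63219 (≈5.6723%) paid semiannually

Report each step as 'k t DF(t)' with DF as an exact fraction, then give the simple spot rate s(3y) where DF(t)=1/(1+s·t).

1 1/2 4987/5000
2 1 4777/5000
3 3/2 9193/10000
4 2 8977/10000
5 5/2 8847/10000
6 3 8467/10000
7 7/2 8207/10000
s(3y) = (1/(8467/10000) − 1)/(3) = 511/8467 ≈ 6.0352%

step 1 [0.5y] swap r/2=13/4987: DF=(1 − 13/4987·(0))/(1+13/4987) = 4987/5000 ≈ 0.997400
step 2 [1y] zero: DF = P = 4777/5000 ≈ 0.955400
step 3 [1.5y] zero: DF = P = 9193/10000 ≈ 0.919300
step 4 [2y] bond c/2=7/400: DF=(1927343/2000000 − 7/400·(0.997400+0.955400+0.919300))/(1+7/400) = 8977/10000 ≈ 0.897700
step 5 [2.5y] swap r/2=1153/46545: DF=(1 − 1153/46545·(0.997400+0.955400+0.919300+0.897700))/(1+1153/46545) = 8847/10000 ≈ 0.884700
step 6 [3y] bond c/2=9/200: DF=(547127/500000 − 9/200·(0.997400+0.955400+0.919300+0.897700+0.884700))/(1+9/200) = 8467/10000 ≈ 0.846700
step 7 [3.5y] swap r/2=1793/63219: DF=(1 − 1793/63219·(0.997400+0.955400+0.919300+0.897700+0.884700+0.846700))/(1+1793/63219) = 8207/10000 ≈ 0.820700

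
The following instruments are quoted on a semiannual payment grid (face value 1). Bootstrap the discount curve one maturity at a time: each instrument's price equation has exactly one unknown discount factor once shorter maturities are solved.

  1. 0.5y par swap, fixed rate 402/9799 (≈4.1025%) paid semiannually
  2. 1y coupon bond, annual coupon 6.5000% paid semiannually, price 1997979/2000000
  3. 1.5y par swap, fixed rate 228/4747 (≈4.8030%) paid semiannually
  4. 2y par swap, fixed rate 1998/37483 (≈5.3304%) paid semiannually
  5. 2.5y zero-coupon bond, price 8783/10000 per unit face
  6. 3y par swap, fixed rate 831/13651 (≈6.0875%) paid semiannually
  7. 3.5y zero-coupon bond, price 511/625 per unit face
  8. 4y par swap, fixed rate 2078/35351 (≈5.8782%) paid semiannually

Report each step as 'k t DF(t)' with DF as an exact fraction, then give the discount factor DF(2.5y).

1 1/2 9799/10000
2 1 9367/10000
3 3/2 2329/2500
4 2 9001/10000
5 5/2 8783/10000
6 3 4169/5000
7 7/2 511/625
8 4 3961/5000
DF(2.5y) = 8783/10000 ≈ 0.878300

step 1 [0.5y] swap r/2=201/9799: DF=(1 − 201/9799·(0))/(1+201/9799) = 9799/10000 ≈ 0.979900
step 2 [1y] bond c/2=13/400: DF=(1997979/2000000 − 13/400·(0.979900))/(1+13/400) = 9367/10000 ≈ 0.936700
step 3 [1.5y] swap r/2=114/4747: DF=(1 − 114/4747·(0.979900+0.936700))/(1+114/4747) = 2329/2500 ≈ 0.931600
step 4 [2y] swap r/2=999/37483: DF=(1 − 999/37483·(0.979900+0.936700+0.931600))/(1+999/37483) = 9001/10000 ≈ 0.900100
step 5 [2.5y] zero: DF = P = 8783/10000 ≈ 0.878300
step 6 [3y] swap r/2=831/27302: DF=(1 − 831/27302·(0.979900+0.936700+0.931600+0.900100+0.878300))/(1+831/27302) = 4169/5000 ≈ 0.833800
step 7 [3.5y] zero: DF = P = 511/625 ≈ 0.817600
step 8 [4y] swap r/2=1039/35351: DF=(1 − 1039/35351·(0.979900+0.936700+0.931600+0.900100+0.878300+0.833800+0.817600))/(1+1039/35351) = 3961/5000 ≈ 0.792200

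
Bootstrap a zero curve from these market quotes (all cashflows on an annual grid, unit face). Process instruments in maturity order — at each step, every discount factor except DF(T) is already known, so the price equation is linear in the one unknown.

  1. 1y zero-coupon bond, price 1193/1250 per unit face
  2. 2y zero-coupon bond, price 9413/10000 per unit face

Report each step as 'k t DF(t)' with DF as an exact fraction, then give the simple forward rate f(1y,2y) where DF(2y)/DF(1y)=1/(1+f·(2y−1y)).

step 1 [1y] zero: DF = P = 1193/1250 ≈ 0.954400
step 2 [2y] zero: DF = P = 9413/10000 ≈ 0.941300

1 1 1193/1250
2 2 9413/10000
f(1y,2y) = ((1193/1250)/(9413/10000) − 1)/(1) = 131/9413 ≈ 1.3917%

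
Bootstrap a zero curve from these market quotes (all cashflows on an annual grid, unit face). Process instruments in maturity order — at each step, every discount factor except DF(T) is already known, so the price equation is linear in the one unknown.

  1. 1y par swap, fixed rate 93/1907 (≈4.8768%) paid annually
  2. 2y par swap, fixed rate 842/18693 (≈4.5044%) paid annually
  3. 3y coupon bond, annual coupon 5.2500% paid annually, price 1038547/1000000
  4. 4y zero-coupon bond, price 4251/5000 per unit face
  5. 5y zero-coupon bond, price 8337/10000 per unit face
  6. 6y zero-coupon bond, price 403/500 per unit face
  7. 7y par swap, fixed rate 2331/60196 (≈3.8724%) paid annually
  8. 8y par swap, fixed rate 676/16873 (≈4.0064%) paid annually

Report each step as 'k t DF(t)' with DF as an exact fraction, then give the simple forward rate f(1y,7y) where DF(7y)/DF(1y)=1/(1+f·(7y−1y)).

step 1 [1y] swap r/1=93/1907: DF=(1 − 93/1907·(0))/(1+93/1907) = 1907/2000 ≈ 0.953500
step 2 [2y] swap r/1=842/18693: DF=(1 − 842/18693·(0.953500))/(1+842/18693) = 4579/5000 ≈ 0.915800
step 3 [3y] bond c/1=21/400: DF=(1038547/1000000 − 21/400·(0.953500+0.915800))/(1+21/400) = 1787/2000 ≈ 0.893500
step 4 [4y] zero: DF = P = 4251/5000 ≈ 0.850200
step 5 [5y] zero: DF = P = 8337/10000 ≈ 0.833700
step 6 [6y] zero: DF = P = 403/500 ≈ 0.806000
step 7 [7y] swap r/1=2331/60196: DF=(1 − 2331/60196·(0.953500+0.915800+0.893500+0.850200+0.833700+0.806000))/(1+2331/60196) = 7669/10000 ≈ 0.766900
step 8 [8y] swap r/1=676/16873: DF=(1 − 676/16873·(0.953500+0.915800+0.893500+0.850200+0.833700+0.806000+0.766900))/(1+676/16873) = 456/625 ≈ 0.729600

1 1 1907/2000
2 2 4579/5000
3 3 1787/2000
4 4 4251/5000
5 5 8337/10000
6 6 403/500
7 7 7669/10000
8 8 456/625
f(1y,7y) = ((1907/2000)/(7669/10000) − 1)/(6) = 311/7669 ≈ 4.0553%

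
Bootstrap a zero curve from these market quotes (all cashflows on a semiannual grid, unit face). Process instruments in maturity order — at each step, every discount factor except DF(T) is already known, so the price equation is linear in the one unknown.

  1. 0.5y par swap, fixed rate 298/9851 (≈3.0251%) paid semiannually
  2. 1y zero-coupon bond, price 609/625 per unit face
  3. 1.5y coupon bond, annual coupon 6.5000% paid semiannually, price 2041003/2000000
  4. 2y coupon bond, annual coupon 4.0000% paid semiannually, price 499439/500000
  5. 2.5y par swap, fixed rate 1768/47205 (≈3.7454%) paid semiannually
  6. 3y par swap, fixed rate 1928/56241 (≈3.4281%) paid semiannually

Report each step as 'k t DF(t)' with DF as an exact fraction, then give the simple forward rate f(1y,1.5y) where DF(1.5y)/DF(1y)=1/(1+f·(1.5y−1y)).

1 1/2 9851/10000
2 1 609/625
3 3/2 9267/10000
4 2 9227/10000
5 5/2 2279/2500
6 3 2259/2500
f(1y,1.5y) = ((609/625)/(9267/10000) − 1)/(1/2) = 318/3089 ≈ 10.2946%

step 1 [0.5y] swap r/2=149/9851: DF=(1 − 149/9851·(0))/(1+149/9851) = 9851/10000 ≈ 0.985100
step 2 [1y] zero: DF = P = 609/625 ≈ 0.974400
step 3 [1.5y] bond c/2=13/400: DF=(2041003/2000000 − 13/400·(0.985100+0.974400))/(1+13/400) = 9267/10000 ≈ 0.926700
step 4 [2y] bond c/2=1/50: DF=(499439/500000 − 1/50·(0.985100+0.974400+0.926700))/(1+1/50) = 9227/10000 ≈ 0.922700
step 5 [2.5y] swap r/2=884/47205: DF=(1 − 884/47205·(0.985100+0.974400+0.926700+0.922700))/(1+884/47205) = 2279/2500 ≈ 0.911600
step 6 [3y] swap r/2=964/56241: DF=(1 − 964/56241·(0.985100+0.974400+0.926700+0.922700+0.911600))/(1+964/56241) = 2259/2500 ≈ 0.903600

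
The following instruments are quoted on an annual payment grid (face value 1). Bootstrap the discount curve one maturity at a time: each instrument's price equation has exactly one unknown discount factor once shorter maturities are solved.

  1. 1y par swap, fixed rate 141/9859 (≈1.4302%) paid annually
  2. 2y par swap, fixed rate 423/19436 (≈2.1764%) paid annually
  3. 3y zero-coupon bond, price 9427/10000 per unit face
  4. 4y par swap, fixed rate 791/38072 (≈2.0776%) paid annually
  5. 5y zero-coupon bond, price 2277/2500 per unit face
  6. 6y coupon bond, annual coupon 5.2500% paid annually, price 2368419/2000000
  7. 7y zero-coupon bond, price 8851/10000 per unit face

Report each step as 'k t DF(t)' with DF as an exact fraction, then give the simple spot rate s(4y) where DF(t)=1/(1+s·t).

step 1 [1y] swap r/1=141/9859: DF=(1 − 141/9859·(0))/(1+141/9859) = 9859/10000 ≈ 0.985900
step 2 [2y] swap r/1=423/19436: DF=(1 − 423/19436·(0.985900))/(1+423/19436) = 9577/10000 ≈ 0.957700
step 3 [3y] zero: DF = P = 9427/10000 ≈ 0.942700
step 4 [4y] swap r/1=791/38072: DF=(1 − 791/38072·(0.985900+0.957700+0.942700))/(1+791/38072) = 9209/10000 ≈ 0.920900
step 5 [5y] zero: DF = P = 2277/2500 ≈ 0.910800
step 6 [6y] bond c/1=21/400: DF=(2368419/2000000 − 21/400·(0.985900+0.957700+0.942700+0.920900+0.910800))/(1+21/400) = 4449/5000 ≈ 0.889800
step 7 [7y] zero: DF = P = 8851/10000 ≈ 0.885100

1 1 9859/10000
2 2 9577/10000
3 3 9427/10000
4 4 9209/10000
5 5 2277/2500
6 6 4449/5000
7 7 8851/10000
s(4y) = (1/(9209/10000) − 1)/(4) = 791/36836 ≈ 2.1474%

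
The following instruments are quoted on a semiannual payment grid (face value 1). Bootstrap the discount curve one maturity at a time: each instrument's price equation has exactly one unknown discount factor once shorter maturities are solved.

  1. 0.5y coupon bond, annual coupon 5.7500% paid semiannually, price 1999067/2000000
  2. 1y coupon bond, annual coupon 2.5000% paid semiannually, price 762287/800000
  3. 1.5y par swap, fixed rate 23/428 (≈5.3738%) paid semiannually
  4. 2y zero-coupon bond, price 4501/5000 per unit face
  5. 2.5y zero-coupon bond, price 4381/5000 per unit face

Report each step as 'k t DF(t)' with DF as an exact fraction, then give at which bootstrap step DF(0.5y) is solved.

step 1 [0.5y] bond c/2=23/800: DF=(1999067/2000000 − 23/800·(0))/(1+23/800) = 2429/2500 ≈ 0.971600
step 2 [1y] bond c/2=1/80: DF=(762287/800000 − 1/80·(0.971600))/(1+1/80) = 9291/10000 ≈ 0.929100
step 3 [1.5y] swap r/2=23/856: DF=(1 − 23/856·(0.971600+0.929100))/(1+23/856) = 9241/10000 ≈ 0.924100
step 4 [2y] zero: DF = P = 4501/5000 ≈ 0.900200
step 5 [2.5y] zero: DF = P = 4381/5000 ≈ 0.876200

1 1/2 2429/2500
2 1 9291/10000
3 3/2 9241/10000
4 2 4501/5000
5 5/2 4381/5000
DF(0.5y) is solved at step 1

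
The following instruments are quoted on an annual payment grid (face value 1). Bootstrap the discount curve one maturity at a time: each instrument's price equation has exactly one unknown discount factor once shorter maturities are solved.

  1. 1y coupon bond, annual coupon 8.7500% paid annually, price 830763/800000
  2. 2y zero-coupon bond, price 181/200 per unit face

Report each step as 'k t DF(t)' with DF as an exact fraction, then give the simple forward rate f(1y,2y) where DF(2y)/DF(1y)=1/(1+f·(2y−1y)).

step 1 [1y] bond c/1=7/80: DF=(830763/800000 − 7/80·(0))/(1+7/80) = 9549/10000 ≈ 0.954900
step 2 [2y] zero: DF = P = 181/200 ≈ 0.905000

1 1 9549/10000
2 2 181/200
f(1y,2y) = ((9549/10000)/(181/200) − 1)/(1) = 499/9050 ≈ 5.5138%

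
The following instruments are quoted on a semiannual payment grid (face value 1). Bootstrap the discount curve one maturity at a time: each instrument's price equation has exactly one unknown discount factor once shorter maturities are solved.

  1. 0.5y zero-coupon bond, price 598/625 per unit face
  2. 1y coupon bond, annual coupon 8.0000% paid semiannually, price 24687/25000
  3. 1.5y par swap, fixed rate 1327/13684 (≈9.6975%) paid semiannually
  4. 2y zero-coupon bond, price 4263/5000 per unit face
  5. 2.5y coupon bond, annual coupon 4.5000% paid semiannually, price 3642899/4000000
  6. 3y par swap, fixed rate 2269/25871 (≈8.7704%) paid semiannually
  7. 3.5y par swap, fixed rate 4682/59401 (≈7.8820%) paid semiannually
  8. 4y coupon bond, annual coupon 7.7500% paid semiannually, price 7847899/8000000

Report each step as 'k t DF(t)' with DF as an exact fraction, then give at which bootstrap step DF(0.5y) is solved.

1 1/2 598/625
2 1 9127/10000
3 3/2 8673/10000
4 2 4263/5000
5 5/2 8117/10000
6 3 7731/10000
7 7/2 7659/10000
8 4 1807/2500
DF(0.5y) is solved at step 1

step 1 [0.5y] zero: DF = P = 598/625 ≈ 0.956800
step 2 [1y] bond c/2=1/25: DF=(24687/25000 − 1/25·(0.956800))/(1+1/25) = 9127/10000 ≈ 0.912700
step 3 [1.5y] swap r/2=1327/27368: DF=(1 − 1327/27368·(0.956800+0.912700))/(1+1327/27368) = 8673/10000 ≈ 0.867300
step 4 [2y] zero: DF = P = 4263/5000 ≈ 0.852600
step 5 [2.5y] bond c/2=9/400: DF=(3642899/4000000 − 9/400·(0.956800+0.912700+0.867300+0.852600))/(1+9/400) = 8117/10000 ≈ 0.811700
step 6 [3y] swap r/2=2269/51742: DF=(1 − 2269/51742·(0.956800+0.912700+0.867300+0.852600+0.811700))/(1+2269/51742) = 7731/10000 ≈ 0.773100
step 7 [3.5y] swap r/2=2341/59401: DF=(1 − 2341/59401·(0.956800+0.912700+0.867300+0.852600+0.811700+0.773100))/(1+2341/59401) = 7659/10000 ≈ 0.765900
step 8 [4y] bond c/2=31/800: DF=(7847899/8000000 − 31/800·(0.956800+0.912700+0.867300+0.852600+0.811700+0.773100+0.765900))/(1+31/800) = 1807/2500 ≈ 0.722800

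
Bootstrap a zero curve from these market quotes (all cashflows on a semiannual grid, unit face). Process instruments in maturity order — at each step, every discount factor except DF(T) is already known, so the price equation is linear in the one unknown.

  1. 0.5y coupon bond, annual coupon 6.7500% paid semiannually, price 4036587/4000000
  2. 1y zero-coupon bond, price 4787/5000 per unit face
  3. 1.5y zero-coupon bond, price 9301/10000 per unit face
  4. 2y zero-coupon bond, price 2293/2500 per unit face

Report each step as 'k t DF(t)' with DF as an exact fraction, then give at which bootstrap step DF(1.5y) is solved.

1 1/2 4881/5000
2 1 4787/5000
3 3/2 9301/10000
4 2 2293/2500
DF(1.5y) is solved at step 3

step 1 [0.5y] bond c/2=27/800: DF=(4036587/4000000 − 27/800·(0))/(1+27/800) = 4881/5000 ≈ 0.976200
step 2 [1y] zero: DF = P = 4787/5000 ≈ 0.957400
step 3 [1.5y] zero: DF = P = 9301/10000 ≈ 0.930100
step 4 [2y] zero: DF = P = 2293/2500 ≈ 0.917200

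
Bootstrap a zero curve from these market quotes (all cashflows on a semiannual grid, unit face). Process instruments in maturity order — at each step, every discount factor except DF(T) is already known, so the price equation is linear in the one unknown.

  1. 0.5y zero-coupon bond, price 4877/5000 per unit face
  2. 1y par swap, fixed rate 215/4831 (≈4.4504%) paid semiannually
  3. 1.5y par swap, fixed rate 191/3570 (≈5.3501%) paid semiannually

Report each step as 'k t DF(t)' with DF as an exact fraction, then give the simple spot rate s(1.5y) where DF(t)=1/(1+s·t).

step 1 [0.5y] zero: DF = P = 4877/5000 ≈ 0.975400
step 2 [1y] swap r/2=215/9662: DF=(1 − 215/9662·(0.975400))/(1+215/9662) = 957/1000 ≈ 0.957000
step 3 [1.5y] swap r/2=191/7140: DF=(1 − 191/7140·(0.975400+0.957000))/(1+191/7140) = 2309/2500 ≈ 0.923600

1 1/2 4877/5000
2 1 957/1000
3 3/2 2309/2500
s(1.5y) = (1/(2309/2500) − 1)/(3/2) = 382/6927 ≈ 5.5147%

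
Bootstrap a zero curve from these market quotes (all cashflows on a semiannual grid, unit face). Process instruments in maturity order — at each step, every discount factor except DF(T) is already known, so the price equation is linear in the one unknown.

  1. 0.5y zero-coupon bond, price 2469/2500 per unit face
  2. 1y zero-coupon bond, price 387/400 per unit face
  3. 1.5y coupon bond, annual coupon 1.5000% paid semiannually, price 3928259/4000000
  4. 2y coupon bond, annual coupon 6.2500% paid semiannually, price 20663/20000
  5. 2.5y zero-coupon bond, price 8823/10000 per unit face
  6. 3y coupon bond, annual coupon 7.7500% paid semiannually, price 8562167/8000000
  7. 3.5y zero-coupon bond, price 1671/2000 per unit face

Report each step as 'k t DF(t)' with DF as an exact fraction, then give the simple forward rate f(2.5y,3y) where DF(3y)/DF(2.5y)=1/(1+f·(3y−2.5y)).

1 1/2 2469/2500
2 1 387/400
3 3/2 4801/5000
4 2 1827/2000
5 5/2 8823/10000
6 3 4273/5000
7 7/2 1671/2000
f(2.5y,3y) = ((8823/10000)/(4273/5000) − 1)/(1/2) = 277/4273 ≈ 6.4826%

step 1 [0.5y] zero: DF = P = 2469/2500 ≈ 0.987600
step 2 [1y] zero: DF = P = 387/400 ≈ 0.967500
step 3 [1.5y] bond c/2=3/400: DF=(3928259/4000000 − 3/400·(0.987600+0.967500))/(1+3/400) = 4801/5000 ≈ 0.960200
step 4 [2y] bond c/2=1/32: DF=(20663/20000 − 1/32·(0.987600+0.967500+0.960200))/(1+1/32) = 1827/2000 ≈ 0.913500
step 5 [2.5y] zero: DF = P = 8823/10000 ≈ 0.882300
step 6 [3y] bond c/2=31/800: DF=(8562167/8000000 − 31/800·(0.987600+0.967500+0.960200+0.913500+0.882300))/(1+31/800) = 4273/5000 ≈ 0.854600
step 7 [3.5y] zero: DF = P = 1671/2000 ≈ 0.835500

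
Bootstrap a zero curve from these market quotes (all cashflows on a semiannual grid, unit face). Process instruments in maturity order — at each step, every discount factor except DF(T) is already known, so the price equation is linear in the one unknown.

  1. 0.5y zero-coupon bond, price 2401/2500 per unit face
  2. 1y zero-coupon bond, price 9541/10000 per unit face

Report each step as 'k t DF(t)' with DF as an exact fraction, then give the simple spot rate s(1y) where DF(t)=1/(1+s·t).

step 1 [0.5y] zero: DF = P = 2401/2500 ≈ 0.960400
step 2 [1y] zero: DF = P = 9541/10000 ≈ 0.954100

1 1/2 2401/2500
2 1 9541/10000
s(1y) = (1/(9541/10000) − 1)/(1) = 459/9541 ≈ 4.8108%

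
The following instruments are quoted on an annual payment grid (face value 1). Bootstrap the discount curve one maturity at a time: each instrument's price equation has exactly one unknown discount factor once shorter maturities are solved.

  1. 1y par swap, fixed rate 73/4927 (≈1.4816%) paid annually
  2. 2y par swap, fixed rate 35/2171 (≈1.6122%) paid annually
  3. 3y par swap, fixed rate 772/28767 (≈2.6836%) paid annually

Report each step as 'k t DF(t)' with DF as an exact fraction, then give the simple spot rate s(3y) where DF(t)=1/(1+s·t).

1 1 4927/5000
2 2 1937/2000
3 3 2307/2500
s(3y) = (1/(2307/2500) − 1)/(3) = 193/6921 ≈ 2.7886%

step 1 [1y] swap r/1=73/4927: DF=(1 − 73/4927·(0))/(1+73/4927) = 4927/5000 ≈ 0.985400
step 2 [2y] swap r/1=35/2171: DF=(1 − 35/2171·(0.985400))/(1+35/2171) = 1937/2000 ≈ 0.968500
step 3 [3y] swap r/1=772/28767: DF=(1 − 772/28767·(0.985400+0.968500))/(1+772/28767) = 2307/2500 ≈ 0.922800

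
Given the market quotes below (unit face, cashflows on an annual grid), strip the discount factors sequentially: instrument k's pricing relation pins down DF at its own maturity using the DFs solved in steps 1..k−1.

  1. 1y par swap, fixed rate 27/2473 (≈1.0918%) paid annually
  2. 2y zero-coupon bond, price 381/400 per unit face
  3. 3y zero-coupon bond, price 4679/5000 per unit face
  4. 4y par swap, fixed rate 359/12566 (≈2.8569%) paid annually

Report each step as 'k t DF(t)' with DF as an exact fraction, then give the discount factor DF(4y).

step 1 [1y] swap r/1=27/2473: DF=(1 − 27/2473·(0))/(1+27/2473) = 2473/2500 ≈ 0.989200
step 2 [2y] zero: DF = P = 381/400 ≈ 0.952500
step 3 [3y] zero: DF = P = 4679/5000 ≈ 0.935800
step 4 [4y] swap r/1=359/12566: DF=(1 − 359/12566·(0.989200+0.952500+0.935800))/(1+359/12566) = 8923/10000 ≈ 0.892300

1 1 2473/2500
2 2 381/400
3 3 4679/5000
4 4 8923/10000
DF(4y) = 8923/10000 ≈ 0.892300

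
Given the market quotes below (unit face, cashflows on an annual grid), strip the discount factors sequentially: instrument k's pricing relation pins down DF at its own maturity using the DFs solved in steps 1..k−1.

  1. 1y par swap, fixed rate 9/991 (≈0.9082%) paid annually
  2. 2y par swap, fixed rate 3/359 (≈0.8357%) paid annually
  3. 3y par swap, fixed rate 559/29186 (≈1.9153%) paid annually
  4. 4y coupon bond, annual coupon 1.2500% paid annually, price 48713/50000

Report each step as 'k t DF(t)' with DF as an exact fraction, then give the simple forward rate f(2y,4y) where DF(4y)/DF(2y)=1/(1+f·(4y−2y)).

1 1 991/1000
2 2 1967/2000
3 3 9441/10000
4 4 4631/5000
f(2y,4y) = ((1967/2000)/(4631/5000) − 1)/(2) = 573/18524 ≈ 3.0933%

step 1 [1y] swap r/1=9/991: DF=(1 − 9/991·(0))/(1+9/991) = 991/1000 ≈ 0.991000
step 2 [2y] swap r/1=3/359: DF=(1 − 3/359·(0.991000))/(1+3/359) = 1967/2000 ≈ 0.983500
step 3 [3y] swap r/1=559/29186: DF=(1 − 559/29186·(0.991000+0.983500))/(1+559/29186) = 9441/10000 ≈ 0.944100
step 4 [4y] bond c/1=1/80: DF=(48713/50000 − 1/80·(0.991000+0.983500+0.944100))/(1+1/80) = 4631/5000 ≈ 0.926200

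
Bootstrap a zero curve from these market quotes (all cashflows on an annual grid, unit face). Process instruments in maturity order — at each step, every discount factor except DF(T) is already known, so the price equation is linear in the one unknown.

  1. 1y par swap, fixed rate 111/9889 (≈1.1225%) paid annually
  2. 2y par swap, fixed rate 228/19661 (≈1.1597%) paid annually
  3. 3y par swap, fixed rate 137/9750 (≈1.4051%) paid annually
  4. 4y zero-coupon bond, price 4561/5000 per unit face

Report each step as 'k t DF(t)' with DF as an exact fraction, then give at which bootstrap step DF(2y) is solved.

1 1 9889/10000
2 2 2443/2500
3 3 9589/10000
4 4 4561/5000
DF(2y) is solved at step 2

step 1 [1y] swap r/1=111/9889: DF=(1 − 111/9889·(0))/(1+111/9889) = 9889/10000 ≈ 0.988900
step 2 [2y] swap r/1=228/19661: DF=(1 − 228/19661·(0.988900))/(1+228/19661) = 2443/2500 ≈ 0.977200
step 3 [3y] swap r/1=137/9750: DF=(1 − 137/9750·(0.988900+0.977200))/(1+137/9750) = 9589/10000 ≈ 0.958900
step 4 [4y] zero: DF = P = 4561/5000 ≈ 0.912200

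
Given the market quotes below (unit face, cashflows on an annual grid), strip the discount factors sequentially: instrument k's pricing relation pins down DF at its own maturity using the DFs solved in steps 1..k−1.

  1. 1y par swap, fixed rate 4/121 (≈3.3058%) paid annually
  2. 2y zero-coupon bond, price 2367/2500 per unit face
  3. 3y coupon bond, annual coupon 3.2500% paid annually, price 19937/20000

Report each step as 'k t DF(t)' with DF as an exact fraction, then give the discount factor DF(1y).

1 1 121/125
2 2 2367/2500
3 3 2263/2500
DF(1y) = 121/125 ≈ 0.968000

step 1 [1y] swap r/1=4/121: DF=(1 − 4/121·(0))/(1+4/121) = 121/125 ≈ 0.968000
step 2 [2y] zero: DF = P = 2367/2500 ≈ 0.946800
step 3 [3y] bond c/1=13/400: DF=(19937/20000 − 13/400·(0.968000+0.946800))/(1+13/400) = 2263/2500 ≈ 0.905200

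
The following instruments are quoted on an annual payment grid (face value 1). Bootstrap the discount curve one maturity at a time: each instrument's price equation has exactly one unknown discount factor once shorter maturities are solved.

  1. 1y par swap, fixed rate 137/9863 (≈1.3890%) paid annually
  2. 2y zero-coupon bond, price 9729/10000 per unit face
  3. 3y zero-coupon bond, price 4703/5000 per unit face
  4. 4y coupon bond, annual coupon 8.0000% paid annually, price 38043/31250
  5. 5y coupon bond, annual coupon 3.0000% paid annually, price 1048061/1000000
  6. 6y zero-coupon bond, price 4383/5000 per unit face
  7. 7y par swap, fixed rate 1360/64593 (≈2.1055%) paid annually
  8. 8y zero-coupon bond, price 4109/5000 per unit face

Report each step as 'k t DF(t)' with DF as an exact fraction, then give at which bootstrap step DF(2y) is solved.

1 1 9863/10000
2 2 9729/10000
3 3 4703/5000
4 4 2281/2500
5 5 1813/2000
6 6 4383/5000
7 7 108/125
8 8 4109/5000
DF(2y) is solved at step 2

step 1 [1y] swap r/1=137/9863: DF=(1 − 137/9863·(0))/(1+137/9863) = 9863/10000 ≈ 0.986300
step 2 [2y] zero: DF = P = 9729/10000 ≈ 0.972900
step 3 [3y] zero: DF = P = 4703/5000 ≈ 0.940600
step 4 [4y] bond c/1=2/25: DF=(38043/31250 − 2/25·(0.986300+0.972900+0.940600))/(1+2/25) = 2281/2500 ≈ 0.912400
step 5 [5y] bond c/1=3/100: DF=(1048061/1000000 − 3/100·(0.986300+0.972900+0.940600+0.912400))/(1+3/100) = 1813/2000 ≈ 0.906500
step 6 [6y] zero: DF = P = 4383/5000 ≈ 0.876600
step 7 [7y] swap r/1=1360/64593: DF=(1 − 1360/64593·(0.986300+0.972900+0.940600+0.912400+0.906500+0.876600))/(1+1360/64593) = 108/125 ≈ 0.864000
step 8 [8y] zero: DF = P = 4109/5000 ≈ 0.821800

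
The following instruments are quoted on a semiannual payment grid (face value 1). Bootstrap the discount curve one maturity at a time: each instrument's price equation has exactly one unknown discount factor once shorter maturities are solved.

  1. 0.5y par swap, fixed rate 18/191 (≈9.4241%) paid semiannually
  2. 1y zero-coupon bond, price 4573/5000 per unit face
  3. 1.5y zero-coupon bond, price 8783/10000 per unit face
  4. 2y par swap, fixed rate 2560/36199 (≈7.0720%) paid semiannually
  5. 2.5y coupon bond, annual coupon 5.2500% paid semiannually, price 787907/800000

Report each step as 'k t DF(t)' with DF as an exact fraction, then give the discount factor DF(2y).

1 1/2 191/200
2 1 4573/5000
3 3/2 8783/10000
4 2 109/125
5 5/2 8671/10000
DF(2y) = 109/125 ≈ 0.872000

step 1 [0.5y] swap r/2=9/191: DF=(1 − 9/191·(0))/(1+9/191) = 191/200 ≈ 0.955000
step 2 [1y] zero: DF = P = 4573/5000 ≈ 0.914600
step 3 [1.5y] zero: DF = P = 8783/10000 ≈ 0.878300
step 4 [2y] swap r/2=1280/36199: DF=(1 − 1280/36199·(0.955000+0.914600+0.878300))/(1+1280/36199) = 109/125 ≈ 0.872000
step 5 [2.5y] bond c/2=21/800: DF=(787907/800000 − 21/800·(0.955000+0.914600+0.878300+0.872000))/(1+21/800) = 8671/10000 ≈ 0.867100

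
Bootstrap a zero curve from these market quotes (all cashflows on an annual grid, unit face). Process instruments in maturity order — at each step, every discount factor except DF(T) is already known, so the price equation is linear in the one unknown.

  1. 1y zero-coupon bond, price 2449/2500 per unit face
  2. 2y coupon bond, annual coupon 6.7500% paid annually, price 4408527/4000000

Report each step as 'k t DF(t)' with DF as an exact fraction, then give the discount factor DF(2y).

step 1 [1y] zero: DF = P = 2449/2500 ≈ 0.979600
step 2 [2y] bond c/1=27/400: DF=(4408527/4000000 − 27/400·(0.979600))/(1+27/400) = 1941/2000 ≈ 0.970500

1 1 2449/2500
2 2 1941/2000
DF(2y) = 1941/2000 ≈ 0.970500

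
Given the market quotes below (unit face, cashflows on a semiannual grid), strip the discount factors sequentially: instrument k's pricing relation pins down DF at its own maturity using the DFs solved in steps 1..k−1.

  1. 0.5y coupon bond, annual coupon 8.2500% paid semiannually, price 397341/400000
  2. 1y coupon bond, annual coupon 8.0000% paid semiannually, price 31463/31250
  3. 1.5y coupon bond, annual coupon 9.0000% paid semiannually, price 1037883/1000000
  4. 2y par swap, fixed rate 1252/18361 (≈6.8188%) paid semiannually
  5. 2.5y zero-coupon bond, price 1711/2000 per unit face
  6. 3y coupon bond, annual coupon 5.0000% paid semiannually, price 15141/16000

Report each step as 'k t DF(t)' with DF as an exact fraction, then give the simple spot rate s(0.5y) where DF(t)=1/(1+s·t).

1 1/2 477/500
2 1 4657/5000
3 3/2 114/125
4 2 2187/2500
5 5/2 1711/2000
6 3 508/625
s(0.5y) = (1/(477/500) − 1)/(1/2) = 46/477 ≈ 9.6436%

step 1 [0.5y] bond c/2=33/800: DF=(397341/400000 − 33/800·(0))/(1+33/800) = 477/500 ≈ 0.954000
step 2 [1y] bond c/2=1/25: DF=(31463/31250 − 1/25·(0.954000))/(1+1/25) = 4657/5000 ≈ 0.931400
step 3 [1.5y] bond c/2=9/200: DF=(1037883/1000000 − 9/200·(0.954000+0.931400))/(1+9/200) = 114/125 ≈ 0.912000
step 4 [2y] swap r/2=626/18361: DF=(1 − 626/18361·(0.954000+0.931400+0.912000))/(1+626/18361) = 2187/2500 ≈ 0.874800
step 5 [2.5y] zero: DF = P = 1711/2000 ≈ 0.855500
step 6 [3y] bond c/2=1/40: DF=(15141/16000 − 1/40·(0.954000+0.931400+0.912000+0.874800+0.855500))/(1+1/40) = 508/625 ≈ 0.812800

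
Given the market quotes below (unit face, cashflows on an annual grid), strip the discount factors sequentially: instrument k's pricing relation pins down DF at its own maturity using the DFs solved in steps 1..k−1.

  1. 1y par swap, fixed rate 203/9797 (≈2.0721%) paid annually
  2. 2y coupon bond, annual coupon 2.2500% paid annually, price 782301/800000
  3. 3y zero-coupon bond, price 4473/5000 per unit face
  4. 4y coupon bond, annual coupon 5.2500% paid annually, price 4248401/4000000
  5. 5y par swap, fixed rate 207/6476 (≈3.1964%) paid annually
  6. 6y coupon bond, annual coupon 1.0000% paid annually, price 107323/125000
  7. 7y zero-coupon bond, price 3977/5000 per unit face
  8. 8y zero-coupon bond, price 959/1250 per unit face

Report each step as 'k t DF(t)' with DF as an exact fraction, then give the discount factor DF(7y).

1 1 9797/10000
2 2 2337/2500
3 3 4473/5000
4 4 869/1000
5 5 8551/10000
6 6 2013/2500
7 7 3977/5000
8 8 959/1250
DF(7y) = 3977/5000 ≈ 0.795400

step 1 [1y] swap r/1=203/9797: DF=(1 − 203/9797·(0))/(1+203/9797) = 9797/10000 ≈ 0.979700
step 2 [2y] bond c/1=9/400: DF=(782301/800000 − 9/400·(0.979700))/(1+9/400) = 2337/2500 ≈ 0.934800
step 3 [3y] zero: DF = P = 4473/5000 ≈ 0.894600
step 4 [4y] bond c/1=21/400: DF=(4248401/4000000 − 21/400·(0.979700+0.934800+0.894600))/(1+21/400) = 869/1000 ≈ 0.869000
step 5 [5y] swap r/1=207/6476: DF=(1 − 207/6476·(0.979700+0.934800+0.894600+0.869000))/(1+207/6476) = 8551/10000 ≈ 0.855100
step 6 [6y] bond c/1=1/100: DF=(107323/125000 − 1/100·(0.979700+0.934800+0.894600+0.869000+0.855100))/(1+1/100) = 2013/2500 ≈ 0.805200
step 7 [7y] zero: DF = P = 3977/5000 ≈ 0.795400
step 8 [8y] zero: DF = P = 959/1250 ≈ 0.767200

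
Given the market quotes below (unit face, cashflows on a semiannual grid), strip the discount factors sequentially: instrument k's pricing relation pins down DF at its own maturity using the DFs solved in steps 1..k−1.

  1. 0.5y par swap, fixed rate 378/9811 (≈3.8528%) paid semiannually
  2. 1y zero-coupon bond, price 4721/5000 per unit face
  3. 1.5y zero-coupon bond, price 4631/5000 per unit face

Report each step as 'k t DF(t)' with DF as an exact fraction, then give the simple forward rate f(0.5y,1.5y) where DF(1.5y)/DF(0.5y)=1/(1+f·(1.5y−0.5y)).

step 1 [0.5y] swap r/2=189/9811: DF=(1 − 189/9811·(0))/(1+189/9811) = 9811/10000 ≈ 0.981100
step 2 [1y] zero: DF = P = 4721/5000 ≈ 0.944200
step 3 [1.5y] zero: DF = P = 4631/5000 ≈ 0.926200

1 1/2 9811/10000
2 1 4721/5000
3 3/2 4631/5000
f(0.5y,1.5y) = ((9811/10000)/(4631/5000) − 1)/(1) = 549/9262 ≈ 5.9274%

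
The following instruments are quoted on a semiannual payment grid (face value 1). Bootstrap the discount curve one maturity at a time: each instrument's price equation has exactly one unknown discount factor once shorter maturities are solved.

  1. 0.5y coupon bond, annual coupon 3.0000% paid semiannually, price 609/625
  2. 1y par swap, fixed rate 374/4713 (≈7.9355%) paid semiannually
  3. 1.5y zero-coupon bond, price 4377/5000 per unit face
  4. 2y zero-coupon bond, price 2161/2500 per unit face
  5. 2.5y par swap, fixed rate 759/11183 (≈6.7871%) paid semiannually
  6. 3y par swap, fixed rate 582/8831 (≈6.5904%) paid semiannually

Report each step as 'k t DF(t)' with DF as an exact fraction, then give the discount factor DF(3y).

1 1/2 24/25
2 1 2313/2500
3 3/2 4377/5000
4 2 2161/2500
5 5/2 4241/5000
6 3 4127/5000
DF(3y) = 4127/5000 ≈ 0.825400

step 1 [0.5y] bond c/2=3/200: DF=(609/625 − 3/200·(0))/(1+3/200) = 24/25 ≈ 0.960000
step 2 [1y] swap r/2=187/4713: DF=(1 − 187/4713·(0.960000))/(1+187/4713) = 2313/2500 ≈ 0.925200
step 3 [1.5y] zero: DF = P = 4377/5000 ≈ 0.875400
step 4 [2y] zero: DF = P = 2161/2500 ≈ 0.864400
step 5 [2.5y] swap r/2=759/22366: DF=(1 − 759/22366·(0.960000+0.925200+0.875400+0.864400))/(1+759/22366) = 4241/5000 ≈ 0.848200
step 6 [3y] swap r/2=291/8831: DF=(1 − 291/8831·(0.960000+0.925200+0.875400+0.864400+0.848200))/(1+291/8831) = 4127/5000 ≈ 0.825400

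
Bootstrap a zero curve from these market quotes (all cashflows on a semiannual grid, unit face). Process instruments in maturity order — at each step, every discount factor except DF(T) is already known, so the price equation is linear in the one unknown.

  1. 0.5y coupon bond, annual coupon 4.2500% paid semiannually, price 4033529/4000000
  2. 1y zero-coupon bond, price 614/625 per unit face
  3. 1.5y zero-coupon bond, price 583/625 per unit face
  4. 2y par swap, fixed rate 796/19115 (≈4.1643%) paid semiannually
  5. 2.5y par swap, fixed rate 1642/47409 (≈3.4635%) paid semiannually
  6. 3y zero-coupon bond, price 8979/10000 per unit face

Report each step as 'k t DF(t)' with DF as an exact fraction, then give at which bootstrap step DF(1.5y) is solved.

step 1 [0.5y] bond c/2=17/800: DF=(4033529/4000000 − 17/800·(0))/(1+17/800) = 4937/5000 ≈ 0.987400
step 2 [1y] zero: DF = P = 614/625 ≈ 0.982400
step 3 [1.5y] zero: DF = P = 583/625 ≈ 0.932800
step 4 [2y] swap r/2=398/19115: DF=(1 − 398/19115·(0.987400+0.982400+0.932800))/(1+398/19115) = 2301/2500 ≈ 0.920400
step 5 [2.5y] swap r/2=821/47409: DF=(1 − 821/47409·(0.987400+0.982400+0.932800+0.920400))/(1+821/47409) = 9179/10000 ≈ 0.917900
step 6 [3y] zero: DF = P = 8979/10000 ≈ 0.897900

1 1/2 4937/5000
2 1 614/625
3 3/2 583/625
4 2 2301/2500
5 5/2 9179/10000
6 3 8979/10000
DF(1.5y) is solved at step 3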